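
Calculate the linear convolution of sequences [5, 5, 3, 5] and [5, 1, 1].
y[0] = 5×5 = 25; y[1] = 5×1 + 5×5 = 30; y[2] = 5×1 + 5×1 + 3×5 = 25; y[3] = 5×1 + 3×1 + 5×5 = 33; y[4] = 3×1 + 5×1 = 8; y[5] = 5×1 = 5

[25, 30, 25, 33, 8, 5]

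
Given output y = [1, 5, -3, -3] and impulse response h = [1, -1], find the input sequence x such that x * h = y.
Deconvolve y=[1, 5, -3, -3] by h=[1, -1]. Since h[0]=1, solve forward: x[0] = y[0] / 1 = 1; x[1] = (y[1] - 1×-1) / 1 = 6; x[2] = (y[2] - 6×-1) / 1 = 3. So x = [1, 6, 3]. Check by forward convolution: y[0] = 1×1 = 1; y[1] = 1×-1 + 6×1 = 5; y[2] = 6×-1 + 3×1 = -3; y[3] = 3×-1 = -3

[1, 6, 3]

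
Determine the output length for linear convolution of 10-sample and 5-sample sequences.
Linear/full convolution length: m + n - 1 = 10 + 5 - 1 = 14

14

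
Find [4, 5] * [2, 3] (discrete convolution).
y[0] = 4×2 = 8; y[1] = 4×3 + 5×2 = 22; y[2] = 5×3 = 15

[8, 22, 15]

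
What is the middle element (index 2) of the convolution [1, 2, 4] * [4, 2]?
Use y[k] = Σ_i a[i]·b[k-i] at k=2. y[2] = 2×2 + 4×4 = 20

20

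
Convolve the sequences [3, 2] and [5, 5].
y[0] = 3×5 = 15; y[1] = 3×5 + 2×5 = 25; y[2] = 2×5 = 10

[15, 25, 10]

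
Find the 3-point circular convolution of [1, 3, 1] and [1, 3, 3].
Use y[k] = Σ_j x[j]·h[(k-j) mod 3]. y[0] = 1×1 + 3×3 + 1×3 = 13; y[1] = 1×3 + 3×1 + 1×3 = 9; y[2] = 1×3 + 3×3 + 1×1 = 13. Result: [13, 9, 13]

[13, 9, 13]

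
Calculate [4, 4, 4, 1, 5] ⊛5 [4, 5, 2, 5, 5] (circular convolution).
Use y[k] = Σ_j f[j]·g[(k-j) mod 5]. y[0] = 4×4 + 4×5 + 4×5 + 1×2 + 5×5 = 83; y[1] = 4×5 + 4×4 + 4×5 + 1×5 + 5×2 = 71; y[2] = 4×2 + 4×5 + 4×4 + 1×5 + 5×5 = 74; y[3] = 4×5 + 4×2 + 4×5 + 1×4 + 5×5 = 77; y[4] = 4×5 + 4×5 + 4×2 + 1×5 + 5×4 = 73. Result: [83, 71, 74, 77, 73]

[83, 71, 74, 77, 73]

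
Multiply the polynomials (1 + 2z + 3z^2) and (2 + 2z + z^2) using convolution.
Ascending coefficients: a = [1, 2, 3], b = [2, 2, 1]. c[0] = 1×2 = 2; c[1] = 1×2 + 2×2 = 6; c[2] = 1×1 + 2×2 + 3×2 = 11; c[3] = 2×1 + 3×2 = 8; c[4] = 3×1 = 3. Result coefficients: [2, 6, 11, 8, 3] → 2 + 6z + 11z^2 + 8z^3 + 3z^4

2 + 6z + 11z^2 + 8z^3 + 3z^4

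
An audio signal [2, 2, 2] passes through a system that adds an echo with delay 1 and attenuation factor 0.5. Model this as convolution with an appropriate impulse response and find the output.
Direct-path + delayed-attenuated-path model → impulse response h = [1, 0.5] (1 at lag 0, 0.5 at lag 1). Output y[n] = x[n] + 0.5·x[n - 1] (with x[n] = 0 outside 0..2): y[0] = 2 + 0.5×0 = 2; y[1] = 2 + 0.5×2 = 3.0; y[2] = 2 + 0.5×2 = 3.0; y[3] = 0 + 0.5×2 = 1.0. So y = [2, 3.0, 3.0, 1.0]

[2, 3.0, 3.0, 1.0]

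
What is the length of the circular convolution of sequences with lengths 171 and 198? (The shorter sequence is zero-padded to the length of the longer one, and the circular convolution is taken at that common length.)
Circular convolution (zero-padding the shorter input) has length max(m, n) = max(171, 198) = 198

198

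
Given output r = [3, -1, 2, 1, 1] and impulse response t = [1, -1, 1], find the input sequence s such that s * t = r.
Deconvolve r=[3, -1, 2, 1, 1] by t=[1, -1, 1]. Since t[0]=1, solve forward: s[0] = r[0] / 1 = 3; s[1] = (r[1] - 3×-1) / 1 = 2; s[2] = (r[2] - 2×-1 - 3×1) / 1 = 1. So s = [3, 2, 1]. Check by forward convolution: r[0] = 3×1 = 3; r[1] = 3×-1 + 2×1 = -1; r[2] = 3×1 + 2×-1 + 1×1 = 2; r[3] = 2×1 + 1×-1 = 1; r[4] = 1×1 = 1

[3, 2, 1]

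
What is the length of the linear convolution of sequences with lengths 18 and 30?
Linear/full convolution length: m + n - 1 = 18 + 30 - 1 = 47

47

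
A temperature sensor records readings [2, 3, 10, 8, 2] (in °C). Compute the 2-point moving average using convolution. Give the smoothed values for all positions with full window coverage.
2-point moving average kernel = [1, 1]. Apply in 'valid' mode (full window coverage): avg[0] = (2 + 3) / 2 = 2.5; avg[1] = (3 + 10) / 2 = 6.5; avg[2] = (10 + 8) / 2 = 9.0; avg[3] = (8 + 2) / 2 = 5.0. Smoothed values: [2.5, 6.5, 9.0, 5.0]

[2.5, 6.5, 9.0, 5.0]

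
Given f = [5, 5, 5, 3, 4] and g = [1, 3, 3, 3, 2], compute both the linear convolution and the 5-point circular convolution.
Linear: y_lin[0] = 5×1 = 5; y_lin[1] = 5×3 + 5×1 = 20; y_lin[2] = 5×3 + 5×3 + 5×1 = 35; y_lin[3] = 5×3 + 5×3 + 5×3 + 3×1 = 48; y_lin[4] = 5×2 + 5×3 + 5×3 + 3×3 + 4×1 = 53; y_lin[5] = 5×2 + 5×3 + 3×3 + 4×3 = 46; y_lin[6] = 5×2 + 3×3 + 4×3 = 31; y_lin[7] = 3×2 + 4×3 = 18; y_lin[8] = 4×2 = 8 → [5, 20, 35, 48, 53, 46, 31, 18, 8]. Circular (length 5): y[0] = 5×1 + 5×2 + 5×3 + 3×3 + 4×3 = 51; y[1] = 5×3 + 5×1 + 5×2 + 3×3 + 4×3 = 51; y[2] = 5×3 + 5×3 + 5×1 + 3×2 + 4×3 = 53; y[3] = 5×3 + 5×3 + 5×3 + 3×1 + 4×2 = 56; y[4] = 5×2 + 5×3 + 5×3 + 3×3 + 4×1 = 53 → [51, 51, 53, 56, 53]

Linear: [5, 20, 35, 48, 53, 46, 31, 18, 8], Circular: [51, 51, 53, 56, 53]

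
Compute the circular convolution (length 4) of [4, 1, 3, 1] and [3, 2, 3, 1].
Use y[k] = Σ_j f[j]·g[(k-j) mod 4]. y[0] = 4×3 + 1×1 + 3×3 + 1×2 = 24; y[1] = 4×2 + 1×3 + 3×1 + 1×3 = 17; y[2] = 4×3 + 1×2 + 3×3 + 1×1 = 24; y[3] = 4×1 + 1×3 + 3×2 + 1×3 = 16. Result: [24, 17, 24, 16]

[24, 17, 24, 16]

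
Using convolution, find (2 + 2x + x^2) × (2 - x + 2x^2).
Ascending coefficients: a = [2, 2, 1], b = [2, -1, 2]. c[0] = 2×2 = 4; c[1] = 2×-1 + 2×2 = 2; c[2] = 2×2 + 2×-1 + 1×2 = 4; c[3] = 2×2 + 1×-1 = 3; c[4] = 1×2 = 2. Result coefficients: [4, 2, 4, 3, 2] → 4 + 2x + 4x^2 + 3x^3 + 2x^4

4 + 2x + 4x^2 + 3x^3 + 2x^4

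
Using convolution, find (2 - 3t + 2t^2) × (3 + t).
Ascending coefficients: a = [2, -3, 2], b = [3, 1]. c[0] = 2×3 = 6; c[1] = 2×1 + -3×3 = -7; c[2] = -3×1 + 2×3 = 3; c[3] = 2×1 = 2. Result coefficients: [6, -7, 3, 2] → 6 - 7t + 3t^2 + 2t^3

6 - 7t + 3t^2 + 2t^3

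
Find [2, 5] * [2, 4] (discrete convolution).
y[0] = 2×2 = 4; y[1] = 2×4 + 5×2 = 18; y[2] = 5×4 = 20

[4, 18, 20]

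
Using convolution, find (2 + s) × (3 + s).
Ascending coefficients: a = [2, 1], b = [3, 1]. c[0] = 2×3 = 6; c[1] = 2×1 + 1×3 = 5; c[2] = 1×1 = 1. Result coefficients: [6, 5, 1] → 6 + 5s + s^2

6 + 5s + s^2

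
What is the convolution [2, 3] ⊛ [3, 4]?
y[0] = 2×3 = 6; y[1] = 2×4 + 3×3 = 17; y[2] = 3×4 = 12

[6, 17, 12]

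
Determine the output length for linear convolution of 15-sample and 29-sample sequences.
Linear/full convolution length: m + n - 1 = 15 + 29 - 1 = 43

43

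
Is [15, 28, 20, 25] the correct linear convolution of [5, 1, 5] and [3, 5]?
Recompute linear convolution of [5, 1, 5] and [3, 5]: y[0] = 5×3 = 15; y[1] = 5×5 + 1×3 = 28; y[2] = 1×5 + 5×3 = 20; y[3] = 5×5 = 25 → [15, 28, 20, 25]. Given [15, 28, 20, 25] matches, so answer: Yes

Yes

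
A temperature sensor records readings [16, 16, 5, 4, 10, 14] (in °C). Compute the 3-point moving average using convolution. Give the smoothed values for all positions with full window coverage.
3-point moving average kernel = [1, 1, 1]. Apply in 'valid' mode (full window coverage): avg[0] = (16 + 16 + 5) / 3 = 12.33; avg[1] = (16 + 5 + 4) / 3 = 8.33; avg[2] = (5 + 4 + 10) / 3 = 6.33; avg[3] = (4 + 10 + 14) / 3 = 9.33. Smoothed values: [12.33, 8.33, 6.33, 9.33]

[12.33, 8.33, 6.33, 9.33]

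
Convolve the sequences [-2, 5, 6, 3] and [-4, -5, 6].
y[0] = -2×-4 = 8; y[1] = -2×-5 + 5×-4 = -10; y[2] = -2×6 + 5×-5 + 6×-4 = -61; y[3] = 5×6 + 6×-5 + 3×-4 = -12; y[4] = 6×6 + 3×-5 = 21; y[5] = 3×6 = 18

[8, -10, -61, -12, 21, 18]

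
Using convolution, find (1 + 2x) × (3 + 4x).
Ascending coefficients: a = [1, 2], b = [3, 4]. c[0] = 1×3 = 3; c[1] = 1×4 + 2×3 = 10; c[2] = 2×4 = 8. Result coefficients: [3, 10, 8] → 3 + 10x + 8x^2

3 + 10x + 8x^2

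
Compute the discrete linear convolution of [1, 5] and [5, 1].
y[0] = 1×5 = 5; y[1] = 1×1 + 5×5 = 26; y[2] = 5×1 = 5

[5, 26, 5]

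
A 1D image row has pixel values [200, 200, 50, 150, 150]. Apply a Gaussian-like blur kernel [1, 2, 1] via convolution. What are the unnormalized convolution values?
Convolve image row [200, 200, 50, 150, 150] with kernel [1, 2, 1]: y[0] = 200×1 = 200; y[1] = 200×2 + 200×1 = 600; y[2] = 200×1 + 200×2 + 50×1 = 650; y[3] = 200×1 + 50×2 + 150×1 = 450; y[4] = 50×1 + 150×2 + 150×1 = 500; y[5] = 150×1 + 150×2 = 450; y[6] = 150×1 = 150 → [200, 600, 650, 450, 500, 450, 150]. Normalization factor = sum(kernel) = 4.

[200, 600, 650, 450, 500, 450, 150]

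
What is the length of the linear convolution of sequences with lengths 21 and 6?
Linear/full convolution length: m + n - 1 = 21 + 6 - 1 = 26

26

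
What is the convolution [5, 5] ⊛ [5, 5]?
y[0] = 5×5 = 25; y[1] = 5×5 + 5×5 = 50; y[2] = 5×5 = 25

[25, 50, 25]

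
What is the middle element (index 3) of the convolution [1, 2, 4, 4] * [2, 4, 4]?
Use y[k] = Σ_i a[i]·b[k-i] at k=3. y[3] = 2×4 + 4×4 + 4×2 = 32

32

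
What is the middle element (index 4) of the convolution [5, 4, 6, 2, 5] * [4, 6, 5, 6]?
Use y[k] = Σ_i a[i]·b[k-i] at k=4. y[4] = 4×6 + 6×5 + 2×6 + 5×4 = 86

86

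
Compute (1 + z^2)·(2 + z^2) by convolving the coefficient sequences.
Ascending coefficients: a = [1, 0, 1], b = [2, 0, 1]. c[0] = 1×2 = 2; c[1] = 1×0 + 0×2 = 0; c[2] = 1×1 + 0×0 + 1×2 = 3; c[3] = 0×1 + 1×0 = 0; c[4] = 1×1 = 1. Result coefficients: [2, 0, 3, 0, 1] → 2 + 3z^2 + z^4

2 + 3z^2 + z^4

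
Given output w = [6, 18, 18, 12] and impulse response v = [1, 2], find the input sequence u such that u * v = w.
Deconvolve w=[6, 18, 18, 12] by v=[1, 2]. Since v[0]=1, solve forward: u[0] = w[0] / 1 = 6; u[1] = (w[1] - 6×2) / 1 = 6; u[2] = (w[2] - 6×2) / 1 = 6. So u = [6, 6, 6]. Check by forward convolution: w[0] = 6×1 = 6; w[1] = 6×2 + 6×1 = 18; w[2] = 6×2 + 6×1 = 18; w[3] = 6×2 = 12

[6, 6, 6]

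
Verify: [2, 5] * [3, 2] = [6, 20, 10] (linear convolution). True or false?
Recompute linear convolution of [2, 5] and [3, 2]: y[0] = 2×3 = 6; y[1] = 2×2 + 5×3 = 19; y[2] = 5×2 = 10 → [6, 19, 10]. Compare to given [6, 20, 10]: they differ at index 1: given 20, correct 19, so answer: No

No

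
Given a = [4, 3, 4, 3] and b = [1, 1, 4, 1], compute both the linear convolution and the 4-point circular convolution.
Linear: y_lin[0] = 4×1 = 4; y_lin[1] = 4×1 + 3×1 = 7; y_lin[2] = 4×4 + 3×1 + 4×1 = 23; y_lin[3] = 4×1 + 3×4 + 4×1 + 3×1 = 23; y_lin[4] = 3×1 + 4×4 + 3×1 = 22; y_lin[5] = 4×1 + 3×4 = 16; y_lin[6] = 3×1 = 3 → [4, 7, 23, 23, 22, 16, 3]. Circular (length 4): y[0] = 4×1 + 3×1 + 4×4 + 3×1 = 26; y[1] = 4×1 + 3×1 + 4×1 + 3×4 = 23; y[2] = 4×4 + 3×1 + 4×1 + 3×1 = 26; y[3] = 4×1 + 3×4 + 4×1 + 3×1 = 23 → [26, 23, 26, 23]

Linear: [4, 7, 23, 23, 22, 16, 3], Circular: [26, 23, 26, 23]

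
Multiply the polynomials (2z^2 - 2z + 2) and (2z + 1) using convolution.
Ascending coefficients: a = [2, -2, 2], b = [1, 2]. c[0] = 2×1 = 2; c[1] = 2×2 + -2×1 = 2; c[2] = -2×2 + 2×1 = -2; c[3] = 2×2 = 4. Result coefficients: [2, 2, -2, 4] → 4z^3 - 2z^2 + 2z + 2

4z^3 - 2z^2 + 2z + 2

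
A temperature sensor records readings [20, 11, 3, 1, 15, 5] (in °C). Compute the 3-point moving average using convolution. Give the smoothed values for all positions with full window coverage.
3-point moving average kernel = [1, 1, 1]. Apply in 'valid' mode (full window coverage): avg[0] = (20 + 11 + 3) / 3 = 11.33; avg[1] = (11 + 3 + 1) / 3 = 5.0; avg[2] = (3 + 1 + 15) / 3 = 6.33; avg[3] = (1 + 15 + 5) / 3 = 7.0. Smoothed values: [11.33, 5.0, 6.33, 7.0]

[11.33, 5.0, 6.33, 7.0]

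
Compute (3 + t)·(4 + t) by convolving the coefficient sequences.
Ascending coefficients: a = [3, 1], b = [4, 1]. c[0] = 3×4 = 12; c[1] = 3×1 + 1×4 = 7; c[2] = 1×1 = 1. Result coefficients: [12, 7, 1] → 12 + 7t + t^2

12 + 7t + t^2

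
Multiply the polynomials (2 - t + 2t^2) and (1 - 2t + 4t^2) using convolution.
Ascending coefficients: a = [2, -1, 2], b = [1, -2, 4]. c[0] = 2×1 = 2; c[1] = 2×-2 + -1×1 = -5; c[2] = 2×4 + -1×-2 + 2×1 = 12; c[3] = -1×4 + 2×-2 = -8; c[4] = 2×4 = 8. Result coefficients: [2, -5, 12, -8, 8] → 2 - 5t + 12t^2 - 8t^3 + 8t^4

2 - 5t + 12t^2 - 8t^3 + 8t^4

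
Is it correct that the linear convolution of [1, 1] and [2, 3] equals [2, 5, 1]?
Recompute linear convolution of [1, 1] and [2, 3]: y[0] = 1×2 = 2; y[1] = 1×3 + 1×2 = 5; y[2] = 1×3 = 3 → [2, 5, 3]. Compare to given [2, 5, 1]: they differ at index 2: given 1, correct 3, so answer: No

No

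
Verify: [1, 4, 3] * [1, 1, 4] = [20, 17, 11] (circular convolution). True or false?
Recompute circular convolution of [1, 4, 3] and [1, 1, 4]: y[0] = 1×1 + 4×4 + 3×1 = 20; y[1] = 1×1 + 4×1 + 3×4 = 17; y[2] = 1×4 + 4×1 + 3×1 = 11 → [20, 17, 11]. Given [20, 17, 11] matches, so answer: Yes

Yes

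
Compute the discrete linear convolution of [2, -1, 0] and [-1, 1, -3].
y[0] = 2×-1 = -2; y[1] = 2×1 + -1×-1 = 3; y[2] = 2×-3 + -1×1 + 0×-1 = -7; y[3] = -1×-3 + 0×1 = 3; y[4] = 0×-3 = 0

[-2, 3, -7, 3, 0]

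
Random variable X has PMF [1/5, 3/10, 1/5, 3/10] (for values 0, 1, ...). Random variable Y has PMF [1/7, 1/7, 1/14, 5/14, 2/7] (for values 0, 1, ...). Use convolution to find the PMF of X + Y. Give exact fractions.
P(X+Y=k) = Σ_i P(X=i)·P(Y=k-i) — a convolution of [1/5, 3/10, 1/5, 3/10] and [1/7, 1/7, 1/14, 5/14, 2/7]. P(X+Y=0) = (1/5)×(1/7) = 1/35; P(X+Y=1) = (1/5)×(1/7) + (3/10)×(1/7) = 1/35 + 3/70 = 1/14; P(X+Y=2) = (1/5)×(1/14) + (3/10)×(1/7) + (1/5)×(1/7) = 1/70 + 3/70 + 1/35 = 3/35; P(X+Y=3) = (1/5)×(5/14) + (3/10)×(1/14) + (1/5)×(1/7) + (3/10)×(1/7) = 1/14 + 3/140 + 1/35 + 3/70 = 23/140; P(X+Y=4) = (1/5)×(2/7) + (3/10)×(5/14) + (1/5)×(1/14) + (3/10)×(1/7) = 2/35 + 3/28 + 1/70 + 3/70 = 31/140; P(X+Y=5) = (3/10)×(2/7) + (1/5)×(5/14) + (3/10)×(1/14) = 3/35 + 1/14 + 3/140 = 5/28; P(X+Y=6) = (1/5)×(2/7) + (3/10)×(5/14) = 2/35 + 3/28 = 23/140; P(X+Y=7) = (3/10)×(2/7) = 3/35. PMF: [1/35, 1/14, 3/35, 23/140, 31/140, 5/28, 23/140, 3/35] (sums to 1 ✓)

[1/35, 1/14, 3/35, 23/140, 31/140, 5/28, 23/140, 3/35]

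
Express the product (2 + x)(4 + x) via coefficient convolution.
Ascending coefficients: a = [2, 1], b = [4, 1]. c[0] = 2×4 = 8; c[1] = 2×1 + 1×4 = 6; c[2] = 1×1 = 1. Result coefficients: [8, 6, 1] → 8 + 6x + x^2

8 + 6x + x^2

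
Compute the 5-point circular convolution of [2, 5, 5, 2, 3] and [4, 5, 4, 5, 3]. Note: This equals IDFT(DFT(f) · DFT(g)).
Either evaluate y[k] = Σ_j f[j]·g[(k-j) mod 5] directly, or use IDFT(DFT(f) · DFT(g)). y[0] = 2×4 + 5×3 + 5×5 + 2×4 + 3×5 = 71; y[1] = 2×5 + 5×4 + 5×3 + 2×5 + 3×4 = 67; y[2] = 2×4 + 5×5 + 5×4 + 2×3 + 3×5 = 74; y[3] = 2×5 + 5×4 + 5×5 + 2×4 + 3×3 = 72; y[4] = 2×3 + 5×5 + 5×4 + 2×5 + 3×4 = 73. Result: [71, 67, 74, 72, 73]

[71, 67, 74, 72, 73]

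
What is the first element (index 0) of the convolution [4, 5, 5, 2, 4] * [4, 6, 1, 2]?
Use y[k] = Σ_i a[i]·b[k-i] at k=0. y[0] = 4×4 = 16

16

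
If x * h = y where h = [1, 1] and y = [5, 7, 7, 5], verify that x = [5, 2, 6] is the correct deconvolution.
Forward-compute [5, 2, 6] * [1, 1]: y[0] = 5×1 = 5; y[1] = 5×1 + 2×1 = 7; y[2] = 2×1 + 6×1 = 8; y[3] = 6×1 = 6 → [5, 7, 8, 6]. Does not match given y = [5, 7, 7, 5].

Not verified. [5, 2, 6] * [1, 1] = [5, 7, 8, 6], which differs from [5, 7, 7, 5] at index 2.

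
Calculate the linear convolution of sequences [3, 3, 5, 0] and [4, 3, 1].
y[0] = 3×4 = 12; y[1] = 3×3 + 3×4 = 21; y[2] = 3×1 + 3×3 + 5×4 = 32; y[3] = 3×1 + 5×3 + 0×4 = 18; y[4] = 5×1 + 0×3 = 5; y[5] = 0×1 = 0

[12, 21, 32, 18, 5, 0]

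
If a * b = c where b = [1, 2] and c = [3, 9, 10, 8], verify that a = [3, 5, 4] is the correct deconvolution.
Forward-compute [3, 5, 4] * [1, 2]: c[0] = 3×1 = 3; c[1] = 3×2 + 5×1 = 11; c[2] = 5×2 + 4×1 = 14; c[3] = 4×2 = 8 → [3, 11, 14, 8]. Does not match given c = [3, 9, 10, 8].

Not verified. [3, 5, 4] * [1, 2] = [3, 11, 14, 8], which differs from [3, 9, 10, 8] at index 1.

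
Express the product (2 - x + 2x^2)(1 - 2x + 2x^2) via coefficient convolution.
Ascending coefficients: a = [2, -1, 2], b = [1, -2, 2]. c[0] = 2×1 = 2; c[1] = 2×-2 + -1×1 = -5; c[2] = 2×2 + -1×-2 + 2×1 = 8; c[3] = -1×2 + 2×-2 = -6; c[4] = 2×2 = 4. Result coefficients: [2, -5, 8, -6, 4] → 2 - 5x + 8x^2 - 6x^3 + 4x^4

2 - 5x + 8x^2 - 6x^3 + 4x^4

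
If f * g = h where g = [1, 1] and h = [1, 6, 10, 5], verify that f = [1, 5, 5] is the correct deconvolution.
Forward-compute [1, 5, 5] * [1, 1]: h[0] = 1×1 = 1; h[1] = 1×1 + 5×1 = 6; h[2] = 5×1 + 5×1 = 10; h[3] = 5×1 = 5 → [1, 6, 10, 5]. Matches given h = [1, 6, 10, 5], so verified.

Verified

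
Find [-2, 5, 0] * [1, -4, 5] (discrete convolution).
y[0] = -2×1 = -2; y[1] = -2×-4 + 5×1 = 13; y[2] = -2×5 + 5×-4 + 0×1 = -30; y[3] = 5×5 + 0×-4 = 25; y[4] = 0×5 = 0

[-2, 13, -30, 25, 0]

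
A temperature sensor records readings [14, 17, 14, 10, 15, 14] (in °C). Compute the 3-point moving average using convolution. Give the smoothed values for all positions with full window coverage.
3-point moving average kernel = [1, 1, 1]. Apply in 'valid' mode (full window coverage): avg[0] = (14 + 17 + 14) / 3 = 15.0; avg[1] = (17 + 14 + 10) / 3 = 13.67; avg[2] = (14 + 10 + 15) / 3 = 13.0; avg[3] = (10 + 15 + 14) / 3 = 13.0. Smoothed values: [15.0, 13.67, 13.0, 13.0]

[15.0, 13.67, 13.0, 13.0]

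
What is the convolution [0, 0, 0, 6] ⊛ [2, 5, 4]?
y[0] = 0×2 = 0; y[1] = 0×5 + 0×2 = 0; y[2] = 0×4 + 0×5 + 0×2 = 0; y[3] = 0×4 + 0×5 + 6×2 = 12; y[4] = 0×4 + 6×5 = 30; y[5] = 6×4 = 24

[0, 0, 0, 12, 30, 24]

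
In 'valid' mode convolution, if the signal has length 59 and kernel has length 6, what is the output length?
'Valid' mode counts only positions where the kernel fully overlaps the signal: m - n + 1 = 59 - 6 + 1 = 54

54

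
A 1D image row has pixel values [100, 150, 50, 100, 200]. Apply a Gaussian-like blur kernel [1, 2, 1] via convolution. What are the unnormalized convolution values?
Convolve image row [100, 150, 50, 100, 200] with kernel [1, 2, 1]: y[0] = 100×1 = 100; y[1] = 100×2 + 150×1 = 350; y[2] = 100×1 + 150×2 + 50×1 = 450; y[3] = 150×1 + 50×2 + 100×1 = 350; y[4] = 50×1 + 100×2 + 200×1 = 450; y[5] = 100×1 + 200×2 = 500; y[6] = 200×1 = 200 → [100, 350, 450, 350, 450, 500, 200]. Normalization factor = sum(kernel) = 4.

[100, 350, 450, 350, 450, 500, 200]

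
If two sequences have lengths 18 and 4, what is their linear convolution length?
Linear/full convolution length: m + n - 1 = 18 + 4 - 1 = 21

21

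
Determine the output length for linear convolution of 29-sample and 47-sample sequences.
Linear/full convolution length: m + n - 1 = 29 + 47 - 1 = 75

75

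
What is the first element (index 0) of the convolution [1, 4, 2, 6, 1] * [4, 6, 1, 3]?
Use y[k] = Σ_i a[i]·b[k-i] at k=0. y[0] = 1×4 = 4

4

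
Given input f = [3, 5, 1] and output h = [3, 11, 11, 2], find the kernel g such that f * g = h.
Output length 4 = len(f) + len(g) - 1 ⇒ len(g) = 2. Solve g forward using g[k] = (h[k] - Σ_{i≥1} f[i]·g[k-i]) / f[0]: g[0] = h[0] / f[0] = 3 / 3 = 1; g[1] = (h[1] - 5×1) / f[0] = (11 - 5×1) / 3 = 2. So g = [1, 2]. Forward-check [3, 5, 1] * [1, 2]: h[0] = 3×1 = 3; h[1] = 3×2 + 5×1 = 11; h[2] = 5×2 + 1×1 = 11; h[3] = 1×2 = 2 → [3, 11, 11, 2] ✓

[1, 2]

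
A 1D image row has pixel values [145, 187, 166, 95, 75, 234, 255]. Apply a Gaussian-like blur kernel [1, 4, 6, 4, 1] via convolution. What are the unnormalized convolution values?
Convolve image row [145, 187, 166, 95, 75, 234, 255] with kernel [1, 4, 6, 4, 1]: y[0] = 145×1 = 145; y[1] = 145×4 + 187×1 = 767; y[2] = 145×6 + 187×4 + 166×1 = 1784; y[3] = 145×4 + 187×6 + 166×4 + 95×1 = 2461; y[4] = 145×1 + 187×4 + 166×6 + 95×4 + 75×1 = 2344; y[5] = 187×1 + 166×4 + 95×6 + 75×4 + 234×1 = 1955; y[6] = 166×1 + 95×4 + 75×6 + 234×4 + 255×1 = 2187; y[7] = 95×1 + 75×4 + 234×6 + 255×4 = 2819; y[8] = 75×1 + 234×4 + 255×6 = 2541; y[9] = 234×1 + 255×4 = 1254; y[10] = 255×1 = 255 → [145, 767, 1784, 2461, 2344, 1955, 2187, 2819, 2541, 1254, 255]. Normalization factor = sum(kernel) = 16.

[145, 767, 1784, 2461, 2344, 1955, 2187, 2819, 2541, 1254, 255]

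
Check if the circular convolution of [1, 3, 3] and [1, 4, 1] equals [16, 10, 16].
Recompute circular convolution of [1, 3, 3] and [1, 4, 1]: y[0] = 1×1 + 3×1 + 3×4 = 16; y[1] = 1×4 + 3×1 + 3×1 = 10; y[2] = 1×1 + 3×4 + 3×1 = 16 → [16, 10, 16]. Given [16, 10, 16] matches, so answer: Yes

Yes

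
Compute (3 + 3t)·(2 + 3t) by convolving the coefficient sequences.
Ascending coefficients: a = [3, 3], b = [2, 3]. c[0] = 3×2 = 6; c[1] = 3×3 + 3×2 = 15; c[2] = 3×3 = 9. Result coefficients: [6, 15, 9] → 6 + 15t + 9t^2

6 + 15t + 9t^2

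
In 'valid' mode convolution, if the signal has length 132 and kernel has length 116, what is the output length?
'Valid' mode counts only positions where the kernel fully overlaps the signal: m - n + 1 = 132 - 116 + 1 = 17

17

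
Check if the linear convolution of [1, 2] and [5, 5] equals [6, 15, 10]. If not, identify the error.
Recompute linear convolution of [1, 2] and [5, 5]: y[0] = 1×5 = 5; y[1] = 1×5 + 2×5 = 15; y[2] = 2×5 = 10 → [5, 15, 10]. Compare to given [6, 15, 10]: they differ at index 0: given 6, correct 5, so answer: No

No. Error at index 0: given 6, correct 5.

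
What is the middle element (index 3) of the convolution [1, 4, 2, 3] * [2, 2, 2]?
Use y[k] = Σ_i a[i]·b[k-i] at k=3. y[3] = 4×2 + 2×2 + 3×2 = 18

18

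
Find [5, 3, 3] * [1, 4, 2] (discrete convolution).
y[0] = 5×1 = 5; y[1] = 5×4 + 3×1 = 23; y[2] = 5×2 + 3×4 + 3×1 = 25; y[3] = 3×2 + 3×4 = 18; y[4] = 3×2 = 6

[5, 23, 25, 18, 6]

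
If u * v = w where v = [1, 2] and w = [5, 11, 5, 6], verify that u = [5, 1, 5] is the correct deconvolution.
Forward-compute [5, 1, 5] * [1, 2]: w[0] = 5×1 = 5; w[1] = 5×2 + 1×1 = 11; w[2] = 1×2 + 5×1 = 7; w[3] = 5×2 = 10 → [5, 11, 7, 10]. Does not match given w = [5, 11, 5, 6].

Not verified. [5, 1, 5] * [1, 2] = [5, 11, 7, 10], which differs from [5, 11, 5, 6] at index 2.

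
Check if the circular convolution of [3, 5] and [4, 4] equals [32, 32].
Recompute circular convolution of [3, 5] and [4, 4]: y[0] = 3×4 + 5×4 = 32; y[1] = 3×4 + 5×4 = 32 → [32, 32]. Given [32, 32] matches, so answer: Yes

Yes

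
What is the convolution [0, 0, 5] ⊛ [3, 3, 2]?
y[0] = 0×3 = 0; y[1] = 0×3 + 0×3 = 0; y[2] = 0×2 + 0×3 + 5×3 = 15; y[3] = 0×2 + 5×3 = 15; y[4] = 5×2 = 10

[0, 0, 15, 15, 10]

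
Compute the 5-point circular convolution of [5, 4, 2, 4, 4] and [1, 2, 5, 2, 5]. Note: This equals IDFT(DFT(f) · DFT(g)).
Either evaluate y[k] = Σ_j f[j]·g[(k-j) mod 5] directly, or use IDFT(DFT(f) · DFT(g)). y[0] = 5×1 + 4×5 + 2×2 + 4×5 + 4×2 = 57; y[1] = 5×2 + 4×1 + 2×5 + 4×2 + 4×5 = 52; y[2] = 5×5 + 4×2 + 2×1 + 4×5 + 4×2 = 63; y[3] = 5×2 + 4×5 + 2×2 + 4×1 + 4×5 = 58; y[4] = 5×5 + 4×2 + 2×5 + 4×2 + 4×1 = 55. Result: [57, 52, 63, 58, 55]

[57, 52, 63, 58, 55]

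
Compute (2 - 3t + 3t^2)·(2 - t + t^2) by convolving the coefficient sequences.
Ascending coefficients: a = [2, -3, 3], b = [2, -1, 1]. c[0] = 2×2 = 4; c[1] = 2×-1 + -3×2 = -8; c[2] = 2×1 + -3×-1 + 3×2 = 11; c[3] = -3×1 + 3×-1 = -6; c[4] = 3×1 = 3. Result coefficients: [4, -8, 11, -6, 3] → 4 - 8t + 11t^2 - 6t^3 + 3t^4

4 - 8t + 11t^2 - 6t^3 + 3t^4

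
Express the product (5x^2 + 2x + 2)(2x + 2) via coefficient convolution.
Ascending coefficients: a = [2, 2, 5], b = [2, 2]. c[0] = 2×2 = 4; c[1] = 2×2 + 2×2 = 8; c[2] = 2×2 + 5×2 = 14; c[3] = 5×2 = 10. Result coefficients: [4, 8, 14, 10] → 10x^3 + 14x^2 + 8x + 4

10x^3 + 14x^2 + 8x + 4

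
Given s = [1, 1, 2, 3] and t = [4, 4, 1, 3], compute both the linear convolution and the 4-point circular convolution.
Linear: y_lin[0] = 1×4 = 4; y_lin[1] = 1×4 + 1×4 = 8; y_lin[2] = 1×1 + 1×4 + 2×4 = 13; y_lin[3] = 1×3 + 1×1 + 2×4 + 3×4 = 24; y_lin[4] = 1×3 + 2×1 + 3×4 = 17; y_lin[5] = 2×3 + 3×1 = 9; y_lin[6] = 3×3 = 9 → [4, 8, 13, 24, 17, 9, 9]. Circular (length 4): y[0] = 1×4 + 1×3 + 2×1 + 3×4 = 21; y[1] = 1×4 + 1×4 + 2×3 + 3×1 = 17; y[2] = 1×1 + 1×4 + 2×4 + 3×3 = 22; y[3] = 1×3 + 1×1 + 2×4 + 3×4 = 24 → [21, 17, 22, 24]

Linear: [4, 8, 13, 24, 17, 9, 9], Circular: [21, 17, 22, 24]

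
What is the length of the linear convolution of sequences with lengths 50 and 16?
Linear/full convolution length: m + n - 1 = 50 + 16 - 1 = 65

65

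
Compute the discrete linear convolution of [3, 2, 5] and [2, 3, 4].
y[0] = 3×2 = 6; y[1] = 3×3 + 2×2 = 13; y[2] = 3×4 + 2×3 + 5×2 = 28; y[3] = 2×4 + 5×3 = 23; y[4] = 5×4 = 20

[6, 13, 28, 23, 20]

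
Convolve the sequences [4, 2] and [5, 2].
y[0] = 4×5 = 20; y[1] = 4×2 + 2×5 = 18; y[2] = 2×2 = 4

[20, 18, 4]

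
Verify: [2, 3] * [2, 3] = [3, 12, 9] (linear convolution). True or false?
Recompute linear convolution of [2, 3] and [2, 3]: y[0] = 2×2 = 4; y[1] = 2×3 + 3×2 = 12; y[2] = 3×3 = 9 → [4, 12, 9]. Compare to given [3, 12, 9]: they differ at index 0: given 3, correct 4, so answer: No

No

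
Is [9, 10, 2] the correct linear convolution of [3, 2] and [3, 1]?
Recompute linear convolution of [3, 2] and [3, 1]: y[0] = 3×3 = 9; y[1] = 3×1 + 2×3 = 9; y[2] = 2×1 = 2 → [9, 9, 2]. Compare to given [9, 10, 2]: they differ at index 1: given 10, correct 9, so answer: No

No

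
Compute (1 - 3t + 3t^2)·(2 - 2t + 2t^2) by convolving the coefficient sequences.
Ascending coefficients: a = [1, -3, 3], b = [2, -2, 2]. c[0] = 1×2 = 2; c[1] = 1×-2 + -3×2 = -8; c[2] = 1×2 + -3×-2 + 3×2 = 14; c[3] = -3×2 + 3×-2 = -12; c[4] = 3×2 = 6. Result coefficients: [2, -8, 14, -12, 6] → 2 - 8t + 14t^2 - 12t^3 + 6t^4

2 - 8t + 14t^2 - 12t^3 + 6t^4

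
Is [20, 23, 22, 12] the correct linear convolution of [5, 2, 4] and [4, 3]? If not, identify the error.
Recompute linear convolution of [5, 2, 4] and [4, 3]: y[0] = 5×4 = 20; y[1] = 5×3 + 2×4 = 23; y[2] = 2×3 + 4×4 = 22; y[3] = 4×3 = 12 → [20, 23, 22, 12]. Given [20, 23, 22, 12] matches, so answer: Yes

Yes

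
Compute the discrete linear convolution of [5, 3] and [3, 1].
y[0] = 5×3 = 15; y[1] = 5×1 + 3×3 = 14; y[2] = 3×1 = 3

[15, 14, 3]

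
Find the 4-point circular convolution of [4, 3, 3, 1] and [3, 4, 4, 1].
Use y[k] = Σ_j s[j]·t[(k-j) mod 4]. y[0] = 4×3 + 3×1 + 3×4 + 1×4 = 31; y[1] = 4×4 + 3×3 + 3×1 + 1×4 = 32; y[2] = 4×4 + 3×4 + 3×3 + 1×1 = 38; y[3] = 4×1 + 3×4 + 3×4 + 1×3 = 31. Result: [31, 32, 38, 31]

[31, 32, 38, 31]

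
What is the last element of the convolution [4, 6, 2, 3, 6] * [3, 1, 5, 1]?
Use y[k] = Σ_i a[i]·b[k-i] at k=7. y[7] = 6×1 = 6

6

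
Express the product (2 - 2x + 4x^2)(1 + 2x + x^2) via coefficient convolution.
Ascending coefficients: a = [2, -2, 4], b = [1, 2, 1]. c[0] = 2×1 = 2; c[1] = 2×2 + -2×1 = 2; c[2] = 2×1 + -2×2 + 4×1 = 2; c[3] = -2×1 + 4×2 = 6; c[4] = 4×1 = 4. Result coefficients: [2, 2, 2, 6, 4] → 2 + 2x + 2x^2 + 6x^3 + 4x^4

2 + 2x + 2x^2 + 6x^3 + 4x^4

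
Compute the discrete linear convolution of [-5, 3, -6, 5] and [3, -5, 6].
y[0] = -5×3 = -15; y[1] = -5×-5 + 3×3 = 34; y[2] = -5×6 + 3×-5 + -6×3 = -63; y[3] = 3×6 + -6×-5 + 5×3 = 63; y[4] = -6×6 + 5×-5 = -61; y[5] = 5×6 = 30

[-15, 34, -63, 63, -61, 30]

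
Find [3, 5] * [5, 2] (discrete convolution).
y[0] = 3×5 = 15; y[1] = 3×2 + 5×5 = 31; y[2] = 5×2 = 10

[15, 31, 10]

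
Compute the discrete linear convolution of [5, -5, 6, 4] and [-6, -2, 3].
y[0] = 5×-6 = -30; y[1] = 5×-2 + -5×-6 = 20; y[2] = 5×3 + -5×-2 + 6×-6 = -11; y[3] = -5×3 + 6×-2 + 4×-6 = -51; y[4] = 6×3 + 4×-2 = 10; y[5] = 4×3 = 12

[-30, 20, -11, -51, 10, 12]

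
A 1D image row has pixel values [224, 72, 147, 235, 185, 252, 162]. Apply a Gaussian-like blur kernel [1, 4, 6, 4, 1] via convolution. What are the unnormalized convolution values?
Convolve image row [224, 72, 147, 235, 185, 252, 162] with kernel [1, 4, 6, 4, 1]: y[0] = 224×1 = 224; y[1] = 224×4 + 72×1 = 968; y[2] = 224×6 + 72×4 + 147×1 = 1779; y[3] = 224×4 + 72×6 + 147×4 + 235×1 = 2151; y[4] = 224×1 + 72×4 + 147×6 + 235×4 + 185×1 = 2519; y[5] = 72×1 + 147×4 + 235×6 + 185×4 + 252×1 = 3062; y[6] = 147×1 + 235×4 + 185×6 + 252×4 + 162×1 = 3367; y[7] = 235×1 + 185×4 + 252×6 + 162×4 = 3135; y[8] = 185×1 + 252×4 + 162×6 = 2165; y[9] = 252×1 + 162×4 = 900; y[10] = 162×1 = 162 → [224, 968, 1779, 2151, 2519, 3062, 3367, 3135, 2165, 900, 162]. Normalization factor = sum(kernel) = 16.

[224, 968, 1779, 2151, 2519, 3062, 3367, 3135, 2165, 900, 162]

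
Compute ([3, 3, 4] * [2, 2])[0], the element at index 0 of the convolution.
Use y[k] = Σ_i a[i]·b[k-i] at k=0. y[0] = 3×2 = 6

6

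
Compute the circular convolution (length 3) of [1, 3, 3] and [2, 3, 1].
Use y[k] = Σ_j s[j]·t[(k-j) mod 3]. y[0] = 1×2 + 3×1 + 3×3 = 14; y[1] = 1×3 + 3×2 + 3×1 = 12; y[2] = 1×1 + 3×3 + 3×2 = 16. Result: [14, 12, 16]

[14, 12, 16]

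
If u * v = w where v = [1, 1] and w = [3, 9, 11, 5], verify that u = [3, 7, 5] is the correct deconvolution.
Forward-compute [3, 7, 5] * [1, 1]: w[0] = 3×1 = 3; w[1] = 3×1 + 7×1 = 10; w[2] = 7×1 + 5×1 = 12; w[3] = 5×1 = 5 → [3, 10, 12, 5]. Does not match given w = [3, 9, 11, 5].

Not verified. [3, 7, 5] * [1, 1] = [3, 10, 12, 5], which differs from [3, 9, 11, 5] at index 1.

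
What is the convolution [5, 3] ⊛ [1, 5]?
y[0] = 5×1 = 5; y[1] = 5×5 + 3×1 = 28; y[2] = 3×5 = 15

[5, 28, 15]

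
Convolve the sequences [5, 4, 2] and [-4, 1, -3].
y[0] = 5×-4 = -20; y[1] = 5×1 + 4×-4 = -11; y[2] = 5×-3 + 4×1 + 2×-4 = -19; y[3] = 4×-3 + 2×1 = -10; y[4] = 2×-3 = -6

[-20, -11, -19, -10, -6]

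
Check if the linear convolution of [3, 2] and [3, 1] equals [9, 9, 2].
Recompute linear convolution of [3, 2] and [3, 1]: y[0] = 3×3 = 9; y[1] = 3×1 + 2×3 = 9; y[2] = 2×1 = 2 → [9, 9, 2]. Given [9, 9, 2] matches, so answer: Yes

Yes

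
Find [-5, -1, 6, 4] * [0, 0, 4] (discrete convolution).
y[0] = -5×0 = 0; y[1] = -5×0 + -1×0 = 0; y[2] = -5×4 + -1×0 + 6×0 = -20; y[3] = -1×4 + 6×0 + 4×0 = -4; y[4] = 6×4 + 4×0 = 24; y[5] = 4×4 = 16

[0, 0, -20, -4, 24, 16]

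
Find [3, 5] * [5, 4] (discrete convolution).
y[0] = 3×5 = 15; y[1] = 3×4 + 5×5 = 37; y[2] = 5×4 = 20

[15, 37, 20]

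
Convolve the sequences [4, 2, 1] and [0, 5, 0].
y[0] = 4×0 = 0; y[1] = 4×5 + 2×0 = 20; y[2] = 4×0 + 2×5 + 1×0 = 10; y[3] = 2×0 + 1×5 = 5; y[4] = 1×0 = 0

[0, 20, 10, 5, 0]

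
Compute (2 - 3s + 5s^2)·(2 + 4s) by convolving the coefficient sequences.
Ascending coefficients: a = [2, -3, 5], b = [2, 4]. c[0] = 2×2 = 4; c[1] = 2×4 + -3×2 = 2; c[2] = -3×4 + 5×2 = -2; c[3] = 5×4 = 20. Result coefficients: [4, 2, -2, 20] → 4 + 2s - 2s^2 + 20s^3

4 + 2s - 2s^2 + 20s^3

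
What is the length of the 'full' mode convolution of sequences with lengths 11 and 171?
Linear/full convolution length: m + n - 1 = 11 + 171 - 1 = 181

181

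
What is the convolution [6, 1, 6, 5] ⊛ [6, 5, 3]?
y[0] = 6×6 = 36; y[1] = 6×5 + 1×6 = 36; y[2] = 6×3 + 1×5 + 6×6 = 59; y[3] = 1×3 + 6×5 + 5×6 = 63; y[4] = 6×3 + 5×5 = 43; y[5] = 5×3 = 15

[36, 36, 59, 63, 43, 15]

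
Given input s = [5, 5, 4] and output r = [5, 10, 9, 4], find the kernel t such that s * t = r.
Output length 4 = len(s) + len(t) - 1 ⇒ len(t) = 2. Solve t forward using t[k] = (r[k] - Σ_{i≥1} s[i]·t[k-i]) / s[0]: t[0] = r[0] / s[0] = 5 / 5 = 1; t[1] = (r[1] - 5×1) / s[0] = (10 - 5×1) / 5 = 1. So t = [1, 1]. Forward-check [5, 5, 4] * [1, 1]: r[0] = 5×1 = 5; r[1] = 5×1 + 5×1 = 10; r[2] = 5×1 + 4×1 = 9; r[3] = 4×1 = 4 → [5, 10, 9, 4] ✓

[1, 1]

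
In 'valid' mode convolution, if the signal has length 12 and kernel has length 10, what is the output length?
'Valid' mode counts only positions where the kernel fully overlaps the signal: m - n + 1 = 12 - 10 + 1 = 3

3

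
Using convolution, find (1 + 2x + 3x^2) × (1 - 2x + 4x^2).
Ascending coefficients: a = [1, 2, 3], b = [1, -2, 4]. c[0] = 1×1 = 1; c[1] = 1×-2 + 2×1 = 0; c[2] = 1×4 + 2×-2 + 3×1 = 3; c[3] = 2×4 + 3×-2 = 2; c[4] = 3×4 = 12. Result coefficients: [1, 0, 3, 2, 12] → 1 + 3x^2 + 2x^3 + 12x^4

1 + 3x^2 + 2x^3 + 12x^4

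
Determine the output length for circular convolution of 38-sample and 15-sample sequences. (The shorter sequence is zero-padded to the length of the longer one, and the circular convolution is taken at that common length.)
Circular convolution (zero-padding the shorter input) has length max(m, n) = max(38, 15) = 38

38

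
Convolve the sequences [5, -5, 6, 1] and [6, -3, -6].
y[0] = 5×6 = 30; y[1] = 5×-3 + -5×6 = -45; y[2] = 5×-6 + -5×-3 + 6×6 = 21; y[3] = -5×-6 + 6×-3 + 1×6 = 18; y[4] = 6×-6 + 1×-3 = -39; y[5] = 1×-6 = -6

[30, -45, 21, 18, -39, -6]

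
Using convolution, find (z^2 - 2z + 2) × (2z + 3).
Ascending coefficients: a = [2, -2, 1], b = [3, 2]. c[0] = 2×3 = 6; c[1] = 2×2 + -2×3 = -2; c[2] = -2×2 + 1×3 = -1; c[3] = 1×2 = 2. Result coefficients: [6, -2, -1, 2] → 2z^3 - z^2 - 2z + 6

2z^3 - z^2 - 2z + 6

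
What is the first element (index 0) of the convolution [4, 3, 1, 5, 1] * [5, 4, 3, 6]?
Use y[k] = Σ_i a[i]·b[k-i] at k=0. y[0] = 4×5 = 20

20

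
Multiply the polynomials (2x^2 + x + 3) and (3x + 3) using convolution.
Ascending coefficients: a = [3, 1, 2], b = [3, 3]. c[0] = 3×3 = 9; c[1] = 3×3 + 1×3 = 12; c[2] = 1×3 + 2×3 = 9; c[3] = 2×3 = 6. Result coefficients: [9, 12, 9, 6] → 6x^3 + 9x^2 + 12x + 9

6x^3 + 9x^2 + 12x + 9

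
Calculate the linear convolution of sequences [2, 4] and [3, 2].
y[0] = 2×3 = 6; y[1] = 2×2 + 4×3 = 16; y[2] = 4×2 = 8

[6, 16, 8]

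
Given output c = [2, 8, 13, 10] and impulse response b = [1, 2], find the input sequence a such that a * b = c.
Deconvolve c=[2, 8, 13, 10] by b=[1, 2]. Since b[0]=1, solve forward: a[0] = c[0] / 1 = 2; a[1] = (c[1] - 2×2) / 1 = 4; a[2] = (c[2] - 4×2) / 1 = 5. So a = [2, 4, 5]. Check by forward convolution: c[0] = 2×1 = 2; c[1] = 2×2 + 4×1 = 8; c[2] = 4×2 + 5×1 = 13; c[3] = 5×2 = 10

[2, 4, 5]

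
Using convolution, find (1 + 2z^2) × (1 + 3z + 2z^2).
Ascending coefficients: a = [1, 0, 2], b = [1, 3, 2]. c[0] = 1×1 = 1; c[1] = 1×3 + 0×1 = 3; c[2] = 1×2 + 0×3 + 2×1 = 4; c[3] = 0×2 + 2×3 = 6; c[4] = 2×2 = 4. Result coefficients: [1, 3, 4, 6, 4] → 1 + 3z + 4z^2 + 6z^3 + 4z^4

1 + 3z + 4z^2 + 6z^3 + 4z^4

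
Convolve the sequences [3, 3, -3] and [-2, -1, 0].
y[0] = 3×-2 = -6; y[1] = 3×-1 + 3×-2 = -9; y[2] = 3×0 + 3×-1 + -3×-2 = 3; y[3] = 3×0 + -3×-1 = 3; y[4] = -3×0 = 0

[-6, -9, 3, 3, 0]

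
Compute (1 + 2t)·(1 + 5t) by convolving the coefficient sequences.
Ascending coefficients: a = [1, 2], b = [1, 5]. c[0] = 1×1 = 1; c[1] = 1×5 + 2×1 = 7; c[2] = 2×5 = 10. Result coefficients: [1, 7, 10] → 1 + 7t + 10t^2

1 + 7t + 10t^2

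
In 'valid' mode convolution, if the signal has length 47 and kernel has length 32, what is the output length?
'Valid' mode counts only positions where the kernel fully overlaps the signal: m - n + 1 = 47 - 32 + 1 = 16

16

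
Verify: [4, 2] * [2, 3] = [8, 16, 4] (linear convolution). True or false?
Recompute linear convolution of [4, 2] and [2, 3]: y[0] = 4×2 = 8; y[1] = 4×3 + 2×2 = 16; y[2] = 2×3 = 6 → [8, 16, 6]. Compare to given [8, 16, 4]: they differ at index 2: given 4, correct 6, so answer: No

No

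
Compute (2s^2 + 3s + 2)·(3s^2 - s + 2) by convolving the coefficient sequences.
Ascending coefficients: a = [2, 3, 2], b = [2, -1, 3]. c[0] = 2×2 = 4; c[1] = 2×-1 + 3×2 = 4; c[2] = 2×3 + 3×-1 + 2×2 = 7; c[3] = 3×3 + 2×-1 = 7; c[4] = 2×3 = 6. Result coefficients: [4, 4, 7, 7, 6] → 6s^4 + 7s^3 + 7s^2 + 4s + 4

6s^4 + 7s^3 + 7s^2 + 4s + 4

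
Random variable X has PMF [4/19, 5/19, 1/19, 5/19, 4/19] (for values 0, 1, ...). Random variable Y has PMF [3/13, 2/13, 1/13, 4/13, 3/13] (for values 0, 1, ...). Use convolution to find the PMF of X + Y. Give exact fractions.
P(X+Y=k) = Σ_i P(X=i)·P(Y=k-i) — a convolution of [4/19, 5/19, 1/19, 5/19, 4/19] and [3/13, 2/13, 1/13, 4/13, 3/13]. P(X+Y=0) = (4/19)×(3/13) = 12/247; P(X+Y=1) = (4/19)×(2/13) + (5/19)×(3/13) = 8/247 + 15/247 = 23/247; P(X+Y=2) = (4/19)×(1/13) + (5/19)×(2/13) + (1/19)×(3/13) = 4/247 + 10/247 + 3/247 = 17/247; P(X+Y=3) = (4/19)×(4/13) + (5/19)×(1/13) + (1/19)×(2/13) + (5/19)×(3/13) = 16/247 + 5/247 + 2/247 + 15/247 = 2/13; P(X+Y=4) = (4/19)×(3/13) + (5/19)×(4/13) + (1/19)×(1/13) + (5/19)×(2/13) + (4/19)×(3/13) = 12/247 + 20/247 + 1/247 + 10/247 + 12/247 = 55/247; P(X+Y=5) = (5/19)×(3/13) + (1/19)×(4/13) + (5/19)×(1/13) + (4/19)×(2/13) = 15/247 + 4/247 + 5/247 + 8/247 = 32/247; P(X+Y=6) = (1/19)×(3/13) + (5/19)×(4/13) + (4/19)×(1/13) = 3/247 + 20/247 + 4/247 = 27/247; P(X+Y=7) = (5/19)×(3/13) + (4/19)×(4/13) = 15/247 + 16/247 = 31/247; P(X+Y=8) = (4/19)×(3/13) = 12/247. PMF: [12/247, 23/247, 17/247, 2/13, 55/247, 32/247, 27/247, 31/247, 12/247] (sums to 1 ✓)

[12/247, 23/247, 17/247, 2/13, 55/247, 32/247, 27/247, 31/247, 12/247]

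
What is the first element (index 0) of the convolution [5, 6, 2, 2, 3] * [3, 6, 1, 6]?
Use y[k] = Σ_i a[i]·b[k-i] at k=0. y[0] = 5×3 = 15

15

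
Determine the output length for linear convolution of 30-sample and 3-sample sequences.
Linear/full convolution length: m + n - 1 = 30 + 3 - 1 = 32

32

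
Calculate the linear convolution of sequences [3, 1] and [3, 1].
y[0] = 3×3 = 9; y[1] = 3×1 + 1×3 = 6; y[2] = 1×1 = 1

[9, 6, 1]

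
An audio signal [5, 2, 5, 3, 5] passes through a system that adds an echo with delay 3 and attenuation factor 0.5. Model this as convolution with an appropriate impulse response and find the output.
Direct-path + delayed-attenuated-path model → impulse response h = [1, 0, 0, 0.5] (1 at lag 0, 0.5 at lag 3). Output y[n] = x[n] + 0.5·x[n - 3] (with x[n] = 0 outside 0..4): y[0] = 5 + 0.5×0 = 5; y[1] = 2 + 0.5×0 = 2; y[2] = 5 + 0.5×0 = 5; y[3] = 3 + 0.5×5 = 5.5; y[4] = 5 + 0.5×2 = 6.0; y[5] = 0 + 0.5×5 = 2.5; y[6] = 0 + 0.5×3 = 1.5; y[7] = 0 + 0.5×5 = 2.5. So y = [5, 2, 5, 5.5, 6.0, 2.5, 1.5, 2.5]

[5, 2, 5, 5.5, 6.0, 2.5, 1.5, 2.5]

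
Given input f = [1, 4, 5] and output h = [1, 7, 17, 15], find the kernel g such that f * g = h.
Output length 4 = len(f) + len(g) - 1 ⇒ len(g) = 2. Solve g forward using g[k] = (h[k] - Σ_{i≥1} f[i]·g[k-i]) / f[0]: g[0] = h[0] / f[0] = 1 / 1 = 1; g[1] = (h[1] - 4×1) / f[0] = (7 - 4×1) / 1 = 3. So g = [1, 3]. Forward-check [1, 4, 5] * [1, 3]: h[0] = 1×1 = 1; h[1] = 1×3 + 4×1 = 7; h[2] = 4×3 + 5×1 = 17; h[3] = 5×3 = 15 → [1, 7, 17, 15] ✓

[1, 3]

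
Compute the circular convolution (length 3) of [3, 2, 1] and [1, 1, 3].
Use y[k] = Σ_j f[j]·g[(k-j) mod 3]. y[0] = 3×1 + 2×3 + 1×1 = 10; y[1] = 3×1 + 2×1 + 1×3 = 8; y[2] = 3×3 + 2×1 + 1×1 = 12. Result: [10, 8, 12]

[10, 8, 12]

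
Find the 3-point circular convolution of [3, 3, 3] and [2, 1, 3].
Use y[k] = Σ_j f[j]·g[(k-j) mod 3]. y[0] = 3×2 + 3×3 + 3×1 = 18; y[1] = 3×1 + 3×2 + 3×3 = 18; y[2] = 3×3 + 3×1 + 3×2 = 18. Result: [18, 18, 18]

[18, 18, 18]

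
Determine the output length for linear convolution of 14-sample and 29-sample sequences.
Linear/full convolution length: m + n - 1 = 14 + 29 - 1 = 42

42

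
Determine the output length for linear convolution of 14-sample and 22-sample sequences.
Linear/full convolution length: m + n - 1 = 14 + 22 - 1 = 35

35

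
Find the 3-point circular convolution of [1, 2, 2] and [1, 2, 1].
Use y[k] = Σ_j s[j]·t[(k-j) mod 3]. y[0] = 1×1 + 2×1 + 2×2 = 7; y[1] = 1×2 + 2×1 + 2×1 = 6; y[2] = 1×1 + 2×2 + 2×1 = 7. Result: [7, 6, 7]

[7, 6, 7]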